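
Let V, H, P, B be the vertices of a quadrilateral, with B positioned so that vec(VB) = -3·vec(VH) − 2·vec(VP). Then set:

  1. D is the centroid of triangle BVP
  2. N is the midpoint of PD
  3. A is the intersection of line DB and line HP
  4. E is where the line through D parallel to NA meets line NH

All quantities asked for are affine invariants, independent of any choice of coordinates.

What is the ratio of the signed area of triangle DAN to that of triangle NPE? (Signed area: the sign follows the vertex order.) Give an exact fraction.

[DAN]:[NPE] = -8/11

Choose coordinates V = (0, 0), H = (1, 0), P = (0, 1), B = (-3, -2).
1. D is the centroid of triangle BVP ⇒ D = (-1, -1/3)
2. N is the midpoint of PD ⇒ N = (-1/2, 1/3)
3. A is the intersection of line DB and line HP ⇒ A = (3/11, 8/11)
4. E is where the line through D parallel to NA meets line NH ⇒ E = (1/16, 5/24)
2·[DAN] = 7/22, 2·[NPE] = -7/16
[DAN]:[NPE] = 7/22:-7/16 = -8/11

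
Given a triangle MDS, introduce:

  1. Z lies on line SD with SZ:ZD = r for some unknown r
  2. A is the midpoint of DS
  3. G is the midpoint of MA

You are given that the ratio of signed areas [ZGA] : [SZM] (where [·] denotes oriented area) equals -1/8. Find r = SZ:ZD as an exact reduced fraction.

r = 2/3

Set M = (0, 0), D = (1, 0), S = (0, 1); any affine frame gives the same invariant.
1. With SZ:ZD = r, write λ = r/(r+1) so Z = S + λ·(D−S); Z is affine-linear in λ
2. A is the midpoint of DS ⇒ A = (1/2, 1/2)
3. G is the midpoint of MA ⇒ G = (1/4, 1/4)
Every point depending on Z is an affine combination of Z and λ-independent points, so each such coordinate is linear in λ; the λ² term in each signed area is a multiple of (D−S)×(D−S) = 0, so 2·[ZGA] and 2·[SZM] are each linear in λ. Evaluating at λ=0 and λ=1:
  2·[ZGA] = -1/2·λ + 1/4,   2·[SZM] = −λ
So [ZGA]:[SZM] = (-1/2·λ + 1/4) / (−λ). Setting this equal to -1/8:
  -1/2·λ + 1/4 = -1/8·(−λ)  ⇒  λ = 2/5
Then r = λ/(1−λ) = (2/5)/(3/5) = 2/3. Check: with r = 2/3, Z = (2/5, 3/5) and [ZGA]:[SZM] = -1/8 as required.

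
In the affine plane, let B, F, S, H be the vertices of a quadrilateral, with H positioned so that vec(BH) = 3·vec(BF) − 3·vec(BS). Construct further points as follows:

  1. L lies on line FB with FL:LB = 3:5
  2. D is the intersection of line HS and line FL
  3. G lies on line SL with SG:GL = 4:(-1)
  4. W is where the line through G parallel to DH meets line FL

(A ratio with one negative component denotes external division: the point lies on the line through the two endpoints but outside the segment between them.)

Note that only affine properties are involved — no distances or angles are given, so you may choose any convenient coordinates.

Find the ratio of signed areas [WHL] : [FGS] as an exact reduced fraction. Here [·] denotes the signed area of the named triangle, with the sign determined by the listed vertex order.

[WHL]:[FGS] = -1/4

Work in coordinates with B = (0, 0), F = (1, 0), S = (0, 1), H = (3, -3).
1. L lies on line FB with FL:LB = 3:5 ⇒ L = (5/8, 0)
2. D is the intersection of line HS and line FL ⇒ D = (3/4, 0)
3. G lies on line SL with SG:GL = 4:(-1) ⇒ G = (5/6, -1/3)
4. W is where the line through G parallel to DH meets line FL ⇒ W = (7/12, 0)
2·[WHL] = 1/8, 2·[FGS] = -1/2
[WHL]:[FGS] = 1/8:-1/2 = -1/4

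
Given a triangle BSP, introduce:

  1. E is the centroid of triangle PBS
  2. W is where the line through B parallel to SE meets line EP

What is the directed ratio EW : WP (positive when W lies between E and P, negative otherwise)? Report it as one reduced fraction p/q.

Choose coordinates B = (0, 0), S = (1, 0), P = (0, 1).
1. E is the centroid of triangle PBS ⇒ E = (1/3, 1/3)
2. W is where the line through B parallel to SE meets line EP ⇒ W = (2/3, -1/3)
W = E + t·(P−E) with t = -1, so EW:WP = t:(1−t) = -1:2

EW:WP = -1/2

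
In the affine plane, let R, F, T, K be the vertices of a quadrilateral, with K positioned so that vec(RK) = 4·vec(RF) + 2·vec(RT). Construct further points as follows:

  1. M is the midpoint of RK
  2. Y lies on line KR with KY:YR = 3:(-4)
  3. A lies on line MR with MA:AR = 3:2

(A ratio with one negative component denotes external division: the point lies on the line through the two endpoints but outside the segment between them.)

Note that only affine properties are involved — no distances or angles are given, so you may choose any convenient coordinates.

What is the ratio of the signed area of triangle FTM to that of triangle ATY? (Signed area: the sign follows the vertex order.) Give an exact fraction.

Set R = (0, 0), F = (1, 0), T = (0, 1), K = (4, 2); any affine frame gives the same invariant.
1. M is the midpoint of RK ⇒ M = (2, 1)
2. Y lies on line KR with KY:YR = 3:(-4) ⇒ Y = (16, 8)
3. A lies on line MR with MA:AR = 3:2 ⇒ A = (4/5, 2/5)
2·[FTM] = -2, 2·[ATY] = -76/5
[FTM]:[ATY] = -2:-76/5 = 5/38

[FTM]:[ATY] = 5/38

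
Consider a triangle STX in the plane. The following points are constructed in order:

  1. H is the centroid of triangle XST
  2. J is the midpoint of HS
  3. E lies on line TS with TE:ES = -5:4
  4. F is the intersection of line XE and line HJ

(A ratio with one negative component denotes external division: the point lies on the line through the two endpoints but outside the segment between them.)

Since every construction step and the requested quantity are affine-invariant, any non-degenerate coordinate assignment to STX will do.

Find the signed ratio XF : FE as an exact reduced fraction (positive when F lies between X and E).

XF:FE = -1/4

Work in coordinates with S = (0, 0), T = (1, 0), X = (0, 1).
1. H is the centroid of triangle XST ⇒ H = (1/3, 1/3)
2. J is the midpoint of HS ⇒ J = (1/6, 1/6)
3. E lies on line TS with TE:ES = -5:4 ⇒ E = (-4, 0)
4. F is the intersection of line XE and line HJ ⇒ F = (4/3, 4/3)
F = X + t·(E−X) with t = -1/3, so XF:FE = t:(1−t) = -1/3:4/3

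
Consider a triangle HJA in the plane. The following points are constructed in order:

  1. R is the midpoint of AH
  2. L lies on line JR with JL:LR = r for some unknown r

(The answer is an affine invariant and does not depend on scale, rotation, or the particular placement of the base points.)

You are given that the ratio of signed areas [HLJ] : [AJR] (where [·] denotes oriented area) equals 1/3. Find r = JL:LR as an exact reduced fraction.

Set H = (0, 0), J = (1, 0), A = (0, 1); any affine frame gives the same invariant.
1. R is the midpoint of AH ⇒ R = (0, 1/2)
2. With JL:LR = r, write λ = r/(r+1) so L = J + λ·(R−J); L is affine-linear in λ
Every point depending on L is an affine combination of L and λ-independent points, so each such coordinate is linear in λ; the λ² term in each signed area is a multiple of (R−J)×(R−J) = 0, so 2·[HLJ] and 2·[AJR] are each linear in λ. Evaluating at λ=0 and λ=1:
  2·[HLJ] = -1/2·λ,   2·[AJR] = -1/2
So [HLJ]:[AJR] = (-1/2·λ) / (-1/2). Setting this equal to 1/3:
  -1/2·λ = 1/3·(-1/2)  ⇒  λ = 1/3
Then r = λ/(1−λ) = (1/3)/(2/3) = 1/2. Check: with r = 1/2, L = (2/3, 1/6) and [HLJ]:[AJR] = 1/3 as required.

r = 1/2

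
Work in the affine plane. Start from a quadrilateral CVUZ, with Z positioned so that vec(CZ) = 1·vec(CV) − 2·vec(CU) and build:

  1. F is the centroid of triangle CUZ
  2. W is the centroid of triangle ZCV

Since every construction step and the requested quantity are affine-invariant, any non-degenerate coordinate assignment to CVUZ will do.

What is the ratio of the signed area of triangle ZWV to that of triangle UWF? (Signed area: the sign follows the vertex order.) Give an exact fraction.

Set C = (0, 0), V = (1, 0), U = (0, 1), Z = (1, -2); any affine frame gives the same invariant.
1. F is the centroid of triangle CUZ ⇒ F = (1/3, -1/3)
2. W is the centroid of triangle ZCV ⇒ W = (2/3, -2/3)
2·[ZWV] = -2/3, 2·[UWF] = -1/3
[ZWV]:[UWF] = -2/3:-1/3 = 2

[ZWV]:[UWF] = 2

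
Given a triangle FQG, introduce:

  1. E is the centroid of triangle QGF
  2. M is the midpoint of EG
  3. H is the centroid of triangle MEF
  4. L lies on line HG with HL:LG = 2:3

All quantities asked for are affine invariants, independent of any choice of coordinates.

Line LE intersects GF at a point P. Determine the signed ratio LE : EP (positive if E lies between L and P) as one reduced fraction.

LE:EP = -7/10

Assign F = (0, 0), Q = (1, 0), G = (0, 1) — the answer is frame-independent, so this choice is without loss of generality.
1. E is the centroid of triangle QGF ⇒ E = (1/3, 1/3)
2. M is the midpoint of EG ⇒ M = (1/6, 2/3)
3. H is the centroid of triangle MEF ⇒ H = (1/6, 1/3)
4. L lies on line HG with HL:LG = 2:3 ⇒ L = (1/10, 3/5)
line LE meets GF at P = (0, 5/7)
E = L + t·(P−L) with t = -7/3, so LE:EP = -7/3:10/3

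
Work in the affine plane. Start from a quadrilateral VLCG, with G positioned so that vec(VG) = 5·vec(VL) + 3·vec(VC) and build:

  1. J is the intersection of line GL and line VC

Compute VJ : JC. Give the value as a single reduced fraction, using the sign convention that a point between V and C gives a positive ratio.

Work in coordinates with V = (0, 0), L = (1, 0), C = (0, 1), G = (5, 3).
1. J is the intersection of line GL and line VC ⇒ J = (0, -3/4)
J = V + t·(C−V) with t = -3/4, so VJ:JC = t:(1−t) = -3/4:7/4

VJ:JC = -3/7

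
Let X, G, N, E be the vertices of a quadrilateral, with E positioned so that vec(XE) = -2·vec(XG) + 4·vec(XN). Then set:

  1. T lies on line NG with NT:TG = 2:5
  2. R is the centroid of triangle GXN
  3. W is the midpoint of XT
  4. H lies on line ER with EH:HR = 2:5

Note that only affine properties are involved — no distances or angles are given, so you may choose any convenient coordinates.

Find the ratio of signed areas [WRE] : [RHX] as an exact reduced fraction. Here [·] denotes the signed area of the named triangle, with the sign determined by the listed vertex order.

Assign X = (0, 0), G = (1, 0), N = (0, 1), E = (-2, 4) — the answer is frame-independent, so this choice is without loss of generality.
1. T lies on line NG with NT:TG = 2:5 ⇒ T = (2/7, 5/7)
2. R is the centroid of triangle GXN ⇒ R = (1/3, 1/3)
3. W is the midpoint of XT ⇒ W = (1/7, 5/14)
4. H lies on line ER with EH:HR = 2:5 ⇒ H = (-4/3, 62/21)
2·[WRE] = 9/14, 2·[RHX] = 10/7
[WRE]:[RHX] = 9/14:10/7 = 9/20

[WRE]:[RHX] = 9/20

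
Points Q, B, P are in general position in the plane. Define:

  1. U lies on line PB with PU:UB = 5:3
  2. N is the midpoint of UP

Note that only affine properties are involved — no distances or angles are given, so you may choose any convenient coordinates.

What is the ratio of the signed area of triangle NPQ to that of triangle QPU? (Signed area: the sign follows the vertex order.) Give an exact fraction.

Work in coordinates with Q = (0, 0), B = (1, 0), P = (0, 1).
1. U lies on line PB with PU:UB = 5:3 ⇒ U = (5/8, 3/8)
2. N is the midpoint of UP ⇒ N = (5/16, 11/16)
2·[NPQ] = 5/16, 2·[QPU] = -5/8
[NPQ]:[QPU] = 5/16:-5/8 = -1/2

[NPQ]:[QPU] = -1/2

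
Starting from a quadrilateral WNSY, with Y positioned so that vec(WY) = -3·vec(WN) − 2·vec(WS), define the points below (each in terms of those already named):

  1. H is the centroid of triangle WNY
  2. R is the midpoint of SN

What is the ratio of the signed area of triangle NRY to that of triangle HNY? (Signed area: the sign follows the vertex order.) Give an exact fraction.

Choose coordinates W = (0, 0), N = (1, 0), S = (0, 1), Y = (-3, -2).
1. H is the centroid of triangle WNY ⇒ H = (-2/3, -2/3)
2. R is the midpoint of SN ⇒ R = (1/2, 1/2)
2·[NRY] = 3, 2·[HNY] = -2/3
[NRY]:[HNY] = 3:-2/3 = -9/2

[NRY]:[HNY] = -9/2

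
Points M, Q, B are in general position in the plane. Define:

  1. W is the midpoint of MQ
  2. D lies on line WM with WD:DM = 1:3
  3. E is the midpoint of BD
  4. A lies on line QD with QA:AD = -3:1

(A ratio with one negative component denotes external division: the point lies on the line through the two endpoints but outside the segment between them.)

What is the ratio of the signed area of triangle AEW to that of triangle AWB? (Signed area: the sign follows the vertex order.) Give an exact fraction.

[AEW]:[AWB] = -1/2

Choose coordinates M = (0, 0), Q = (1, 0), B = (0, 1).
1. W is the midpoint of MQ ⇒ W = (1/2, 0)
2. D lies on line WM with WD:DM = 1:3 ⇒ D = (3/8, 0)
3. E is the midpoint of BD ⇒ E = (3/16, 1/2)
4. A lies on line QD with QA:AD = -3:1 ⇒ A = (1/16, 0)
2·[AEW] = -7/32, 2·[AWB] = 7/16
[AEW]:[AWB] = -7/32:7/16 = -1/2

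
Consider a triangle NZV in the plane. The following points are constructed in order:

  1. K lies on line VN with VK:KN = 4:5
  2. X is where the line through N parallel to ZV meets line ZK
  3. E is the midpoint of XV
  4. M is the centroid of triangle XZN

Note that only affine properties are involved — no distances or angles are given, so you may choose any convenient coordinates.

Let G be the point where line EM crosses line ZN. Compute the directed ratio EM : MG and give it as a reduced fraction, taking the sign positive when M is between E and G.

Set N = (0, 0), Z = (1, 0), V = (0, 1); any affine frame gives the same invariant.
1. K lies on line VN with VK:KN = 4:5 ⇒ K = (0, 5/9)
2. X is where the line through N parallel to ZV meets line ZK ⇒ X = (-5/4, 5/4)
3. E is the midpoint of XV ⇒ E = (-5/8, 9/8)
4. M is the centroid of triangle XZN ⇒ M = (-1/12, 5/12)
line EM meets ZN at G = (4/17, 0)
M = E + t·(G−E) with t = 17/27, so EM:MG = 17/27:10/27

EM:MG = 17/10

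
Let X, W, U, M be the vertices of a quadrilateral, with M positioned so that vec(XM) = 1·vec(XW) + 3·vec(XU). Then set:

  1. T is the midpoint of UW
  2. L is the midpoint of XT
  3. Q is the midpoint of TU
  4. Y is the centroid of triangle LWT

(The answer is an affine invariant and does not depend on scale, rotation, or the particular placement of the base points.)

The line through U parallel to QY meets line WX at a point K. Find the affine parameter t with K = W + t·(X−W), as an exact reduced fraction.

t = 1/3

Set X = (0, 0), W = (1, 0), U = (0, 1), M = (1, 3); any affine frame gives the same invariant.
1. T is the midpoint of UW ⇒ T = (1/2, 1/2)
2. L is the midpoint of XT ⇒ L = (1/4, 1/4)
3. Q is the midpoint of TU ⇒ Q = (1/4, 3/4)
4. Y is the centroid of triangle LWT ⇒ Y = (7/12, 1/4)
through U parallel to QY: direction (1/3, -1/2); meets WX at K = (2/3, 0)
K = W + t·(X−W) with t = 1/3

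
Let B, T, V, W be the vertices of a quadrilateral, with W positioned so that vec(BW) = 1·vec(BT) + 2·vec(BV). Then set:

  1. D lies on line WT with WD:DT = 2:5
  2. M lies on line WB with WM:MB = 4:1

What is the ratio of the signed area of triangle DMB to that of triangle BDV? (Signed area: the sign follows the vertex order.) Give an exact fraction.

Choose coordinates B = (0, 0), T = (1, 0), V = (0, 1), W = (1, 2).
1. D lies on line WT with WD:DT = 2:5 ⇒ D = (1, 10/7)
2. M lies on line WB with WM:MB = 4:1 ⇒ M = (1/5, 2/5)
2·[DMB] = 4/35, 2·[BDV] = 1
[DMB]:[BDV] = 4/35:1 = 4/35

[DMB]:[BDV] = 4/35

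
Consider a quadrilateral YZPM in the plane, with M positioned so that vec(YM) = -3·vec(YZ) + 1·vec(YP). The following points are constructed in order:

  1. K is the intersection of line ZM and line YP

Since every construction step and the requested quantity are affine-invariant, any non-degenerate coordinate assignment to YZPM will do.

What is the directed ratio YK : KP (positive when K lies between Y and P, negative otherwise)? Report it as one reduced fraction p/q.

YK:KP = 1/3

Work in coordinates with Y = (0, 0), Z = (1, 0), P = (0, 1), M = (-3, 1).
1. K is the intersection of line ZM and line YP ⇒ K = (0, 1/4)
K = Y + t·(P−Y) with t = 1/4, so YK:KP = t:(1−t) = 1/4:3/4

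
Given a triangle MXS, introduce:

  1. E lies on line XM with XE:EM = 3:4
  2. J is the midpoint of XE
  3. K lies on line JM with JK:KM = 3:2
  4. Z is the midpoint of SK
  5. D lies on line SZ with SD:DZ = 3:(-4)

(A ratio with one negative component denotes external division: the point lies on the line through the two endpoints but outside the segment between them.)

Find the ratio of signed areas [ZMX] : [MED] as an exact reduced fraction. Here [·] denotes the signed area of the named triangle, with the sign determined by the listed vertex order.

[ZMX]:[MED] = 7/20

Work in coordinates with M = (0, 0), X = (1, 0), S = (0, 1).
1. E lies on line XM with XE:EM = 3:4 ⇒ E = (4/7, 0)
2. J is the midpoint of XE ⇒ J = (11/14, 0)
3. K lies on line JM with JK:KM = 3:2 ⇒ K = (11/35, 0)
4. Z is the midpoint of SK ⇒ Z = (11/70, 1/2)
5. D lies on line SZ with SD:DZ = 3:(-4) ⇒ D = (-33/70, 5/2)
2·[ZMX] = 1/2, 2·[MED] = 10/7
[ZMX]:[MED] = 1/2:10/7 = 7/20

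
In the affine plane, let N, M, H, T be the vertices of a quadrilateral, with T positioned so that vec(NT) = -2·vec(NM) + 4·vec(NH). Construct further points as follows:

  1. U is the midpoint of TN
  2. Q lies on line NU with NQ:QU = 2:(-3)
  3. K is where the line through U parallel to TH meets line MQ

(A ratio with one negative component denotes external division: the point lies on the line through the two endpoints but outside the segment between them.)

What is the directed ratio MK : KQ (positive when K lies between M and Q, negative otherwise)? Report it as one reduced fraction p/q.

Choose coordinates N = (0, 0), M = (1, 0), H = (0, 1), T = (-2, 4).
1. U is the midpoint of TN ⇒ U = (-1, 2)
2. Q lies on line NU with NQ:QU = 2:(-3) ⇒ Q = (2, -4)
3. K is where the line through U parallel to TH meets line MQ ⇒ K = (7/5, -8/5)
K = M + t·(Q−M) with t = 2/5, so MK:KQ = t:(1−t) = 2/5:3/5

MK:KQ = 2/3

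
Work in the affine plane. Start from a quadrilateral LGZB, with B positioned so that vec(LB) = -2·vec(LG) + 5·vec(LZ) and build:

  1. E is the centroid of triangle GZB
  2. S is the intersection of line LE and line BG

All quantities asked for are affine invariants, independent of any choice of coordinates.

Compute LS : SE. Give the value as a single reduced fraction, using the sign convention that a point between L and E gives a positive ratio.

LS:SE = -15/2

Assign L = (0, 0), G = (1, 0), Z = (0, 1), B = (-2, 5) — the answer is frame-independent, so this choice is without loss of generality.
1. E is the centroid of triangle GZB ⇒ E = (-1/3, 2)
2. S is the intersection of line LE and line BG ⇒ S = (-5/13, 30/13)
S = L + t·(E−L) with t = 15/13, so LS:SE = t:(1−t) = 15/13:-2/13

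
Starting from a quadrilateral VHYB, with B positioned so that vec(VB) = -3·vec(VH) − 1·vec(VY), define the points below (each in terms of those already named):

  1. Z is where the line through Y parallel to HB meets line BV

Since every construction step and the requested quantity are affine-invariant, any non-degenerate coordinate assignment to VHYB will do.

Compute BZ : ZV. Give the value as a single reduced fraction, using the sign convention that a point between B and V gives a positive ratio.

BZ:ZV = -5/4

Work in coordinates with V = (0, 0), H = (1, 0), Y = (0, 1), B = (-3, -1).
1. Z is where the line through Y parallel to HB meets line BV ⇒ Z = (12, 4)
Z = B + t·(V−B) with t = 5, so BZ:ZV = t:(1−t) = 5:-4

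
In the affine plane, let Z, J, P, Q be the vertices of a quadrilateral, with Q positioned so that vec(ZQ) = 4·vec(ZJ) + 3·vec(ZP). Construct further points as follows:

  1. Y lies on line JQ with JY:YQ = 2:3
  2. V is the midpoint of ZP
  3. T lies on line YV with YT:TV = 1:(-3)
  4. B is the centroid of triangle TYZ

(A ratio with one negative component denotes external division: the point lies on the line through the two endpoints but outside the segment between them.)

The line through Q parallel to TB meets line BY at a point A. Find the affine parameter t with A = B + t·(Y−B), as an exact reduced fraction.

Work in coordinates with Z = (0, 0), J = (1, 0), P = (0, 1), Q = (4, 3).
1. Y lies on line JQ with JY:YQ = 2:3 ⇒ Y = (11/5, 6/5)
2. V is the midpoint of ZP ⇒ V = (0, 1/2)
3. T lies on line YV with YT:TV = 1:(-3) ⇒ T = (33/10, 31/20)
4. B is the centroid of triangle TYZ ⇒ B = (11/6, 11/12)
through Q parallel to TB: direction (-22/15, -19/30); meets BY at A = (26/5, 387/110)
A = B + t·(Y−B) with t = 101/11

t = 101/11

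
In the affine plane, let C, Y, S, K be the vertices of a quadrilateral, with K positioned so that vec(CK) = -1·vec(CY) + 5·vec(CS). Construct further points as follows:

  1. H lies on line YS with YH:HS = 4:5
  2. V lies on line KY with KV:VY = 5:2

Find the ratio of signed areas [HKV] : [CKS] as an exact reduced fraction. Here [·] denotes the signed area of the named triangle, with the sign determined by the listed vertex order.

Assign C = (0, 0), Y = (1, 0), S = (0, 1), K = (-1, 5) — the answer is frame-independent, so this choice is without loss of generality.
1. H lies on line YS with YH:HS = 4:5 ⇒ H = (5/9, 4/9)
2. V lies on line KY with KV:VY = 5:2 ⇒ V = (3/7, 10/7)
2·[HKV] = -20/21, 2·[CKS] = -1
[HKV]:[CKS] = -20/21:-1 = 20/21

[HKV]:[CKS] = 20/21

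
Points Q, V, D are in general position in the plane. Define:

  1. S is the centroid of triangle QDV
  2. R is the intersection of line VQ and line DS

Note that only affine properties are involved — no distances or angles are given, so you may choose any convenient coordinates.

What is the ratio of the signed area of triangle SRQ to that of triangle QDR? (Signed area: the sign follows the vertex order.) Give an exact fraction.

Choose coordinates Q = (0, 0), V = (1, 0), D = (0, 1).
1. S is the centroid of triangle QDV ⇒ S = (1/3, 1/3)
2. R is the intersection of line VQ and line DS ⇒ R = (1/2, 0)
2·[SRQ] = -1/6, 2·[QDR] = -1/2
[SRQ]:[QDR] = -1/6:-1/2 = 1/3

[SRQ]:[QDR] = 1/3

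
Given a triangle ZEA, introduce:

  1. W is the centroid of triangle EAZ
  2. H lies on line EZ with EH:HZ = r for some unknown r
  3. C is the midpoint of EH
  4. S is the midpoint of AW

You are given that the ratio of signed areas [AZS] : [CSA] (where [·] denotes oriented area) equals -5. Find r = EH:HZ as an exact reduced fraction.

Choose coordinates Z = (0, 0), E = (1, 0), A = (0, 1).
1. W is the centroid of triangle EAZ ⇒ W = (1/3, 1/3)
2. With EH:HZ = r, write λ = r/(r+1) so H = E + λ·(Z−E); H is affine-linear in λ
3. C is the midpoint of EH ⇒ C is an affine combination of earlier points and hence also affine-linear in λ
4. S is the midpoint of AW ⇒ S = (1/6, 2/3)
Every point depending on H is an affine combination of H and λ-independent points, so each such coordinate is linear in λ; the λ² term in each signed area is a multiple of (Z−E)×(Z−E) = 0, so 2·[AZS] and 2·[CSA] are each linear in λ. Evaluating at λ=0 and λ=1:
  2·[AZS] = 1/6,   2·[CSA] = 1/6·λ − 1/6
So [AZS]:[CSA] = (1/6) / (1/6·λ − 1/6). Setting this equal to -5:
  1/6 = -5·(1/6·λ − 1/6)  ⇒  λ = 4/5
Then r = λ/(1−λ) = (4/5)/(1/5) = 4. Check: with r = 4, H = (1/5, 0) and [AZS]:[CSA] = -5 as required.

r = 4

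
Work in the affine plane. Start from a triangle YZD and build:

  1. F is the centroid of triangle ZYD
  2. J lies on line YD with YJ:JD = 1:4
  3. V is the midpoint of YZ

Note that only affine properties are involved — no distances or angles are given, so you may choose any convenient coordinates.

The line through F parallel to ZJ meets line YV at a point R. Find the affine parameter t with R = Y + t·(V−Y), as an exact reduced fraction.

Work in coordinates with Y = (0, 0), Z = (1, 0), D = (0, 1).
1. F is the centroid of triangle ZYD ⇒ F = (1/3, 1/3)
2. J lies on line YD with YJ:JD = 1:4 ⇒ J = (0, 1/5)
3. V is the midpoint of YZ ⇒ V = (1/2, 0)
through F parallel to ZJ: direction (-1, 1/5); meets YV at R = (2, 0)
R = Y + t·(V−Y) with t = 4

t = 4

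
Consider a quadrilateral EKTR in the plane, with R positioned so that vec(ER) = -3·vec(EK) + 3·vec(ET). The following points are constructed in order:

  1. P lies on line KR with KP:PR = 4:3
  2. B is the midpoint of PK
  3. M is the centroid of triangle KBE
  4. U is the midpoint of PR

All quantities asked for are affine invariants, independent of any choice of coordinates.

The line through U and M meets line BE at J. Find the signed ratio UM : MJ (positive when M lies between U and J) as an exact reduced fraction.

Assign E = (0, 0), K = (1, 0), T = (0, 1), R = (-3, 3) — the answer is frame-independent, so this choice is without loss of generality.
1. P lies on line KR with KP:PR = 4:3 ⇒ P = (-9/7, 12/7)
2. B is the midpoint of PK ⇒ B = (-1/7, 6/7)
3. M is the centroid of triangle KBE ⇒ M = (2/7, 2/7)
4. U is the midpoint of PR ⇒ U = (-15/7, 33/14)
line UM meets BE at J = (-18/175, 108/175)
M = U + t·(J−U) with t = 25/21, so UM:MJ = 25/21:-4/21

UM:MJ = -25/4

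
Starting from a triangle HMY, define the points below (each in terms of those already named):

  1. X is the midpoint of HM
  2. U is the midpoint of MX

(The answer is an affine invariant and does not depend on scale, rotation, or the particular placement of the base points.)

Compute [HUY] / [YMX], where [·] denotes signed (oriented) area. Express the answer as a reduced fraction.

[HUY]:[YMX] = -3/2

Work in coordinates with H = (0, 0), M = (1, 0), Y = (0, 1).
1. X is the midpoint of HM ⇒ X = (1/2, 0)
2. U is the midpoint of MX ⇒ U = (3/4, 0)
2·[HUY] = 3/4, 2·[YMX] = -1/2
[HUY]:[YMX] = 3/4:-1/2 = -3/2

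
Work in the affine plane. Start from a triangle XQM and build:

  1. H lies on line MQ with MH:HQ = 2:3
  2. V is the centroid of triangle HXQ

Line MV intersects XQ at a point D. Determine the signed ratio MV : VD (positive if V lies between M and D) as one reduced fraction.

Choose coordinates X = (0, 0), Q = (1, 0), M = (0, 1).
1. H lies on line MQ with MH:HQ = 2:3 ⇒ H = (2/5, 3/5)
2. V is the centroid of triangle HXQ ⇒ V = (7/15, 1/5)
line MV meets XQ at D = (7/12, 0)
V = M + t·(D−M) with t = 4/5, so MV:VD = 4/5:1/5

MV:VD = 4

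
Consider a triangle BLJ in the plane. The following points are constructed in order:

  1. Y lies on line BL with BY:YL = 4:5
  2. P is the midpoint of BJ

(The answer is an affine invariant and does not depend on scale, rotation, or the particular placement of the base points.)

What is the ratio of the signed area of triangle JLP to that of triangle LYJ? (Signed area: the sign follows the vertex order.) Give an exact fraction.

[JLP]:[LYJ] = 9/10

Set B = (0, 0), L = (1, 0), J = (0, 1); any affine frame gives the same invariant.
1. Y lies on line BL with BY:YL = 4:5 ⇒ Y = (4/9, 0)
2. P is the midpoint of BJ ⇒ P = (0, 1/2)
2·[JLP] = -1/2, 2·[LYJ] = -5/9
[JLP]:[LYJ] = -1/2:-5/9 = 9/10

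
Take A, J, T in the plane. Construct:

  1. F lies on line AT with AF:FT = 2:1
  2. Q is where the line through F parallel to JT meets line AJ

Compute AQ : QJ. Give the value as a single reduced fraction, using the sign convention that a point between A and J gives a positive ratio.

Work in coordinates with A = (0, 0), J = (1, 0), T = (0, 1).
1. F lies on line AT with AF:FT = 2:1 ⇒ F = (0, 2/3)
2. Q is where the line through F parallel to JT meets line AJ ⇒ Q = (2/3, 0)
Q = A + t·(J−A) with t = 2/3, so AQ:QJ = t:(1−t) = 2/3:1/3

AQ:QJ = 2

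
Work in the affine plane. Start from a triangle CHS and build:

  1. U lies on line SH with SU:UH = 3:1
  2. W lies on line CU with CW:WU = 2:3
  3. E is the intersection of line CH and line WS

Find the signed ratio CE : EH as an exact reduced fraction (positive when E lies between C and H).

CE:EH = 1/2

Choose coordinates C = (0, 0), H = (1, 0), S = (0, 1).
1. U lies on line SH with SU:UH = 3:1 ⇒ U = (3/4, 1/4)
2. W lies on line CU with CW:WU = 2:3 ⇒ W = (3/10, 1/10)
3. E is the intersection of line CH and line WS ⇒ E = (1/3, 0)
E = C + t·(H−C) with t = 1/3, so CE:EH = t:(1−t) = 1/3:2/3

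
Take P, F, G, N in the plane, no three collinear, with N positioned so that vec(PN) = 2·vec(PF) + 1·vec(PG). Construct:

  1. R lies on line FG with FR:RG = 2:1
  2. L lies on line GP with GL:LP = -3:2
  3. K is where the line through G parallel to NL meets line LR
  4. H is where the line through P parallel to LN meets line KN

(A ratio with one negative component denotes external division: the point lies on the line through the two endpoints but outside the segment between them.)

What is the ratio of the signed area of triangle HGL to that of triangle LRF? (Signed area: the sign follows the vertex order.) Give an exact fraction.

[HGL]:[LRF] = -19/13

Work in coordinates with P = (0, 0), F = (1, 0), G = (0, 1), N = (2, 1).
1. R lies on line FG with FR:RG = 2:1 ⇒ R = (1/3, 2/3)
2. L lies on line GP with GL:LP = -3:2 ⇒ L = (0, -2)
3. K is where the line through G parallel to NL meets line LR ⇒ K = (6/13, 22/13)
4. H is where the line through P parallel to LN meets line KN ⇒ H = (38/39, 19/13)
2·[HGL] = 38/13, 2·[LRF] = -2
[HGL]:[LRF] = 38/13:-2 = -19/13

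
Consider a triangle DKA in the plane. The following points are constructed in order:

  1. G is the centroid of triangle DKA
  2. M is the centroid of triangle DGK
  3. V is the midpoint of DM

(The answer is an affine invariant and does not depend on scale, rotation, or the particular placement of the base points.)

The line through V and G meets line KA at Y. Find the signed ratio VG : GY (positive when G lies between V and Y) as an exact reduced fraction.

VG:GY = 7/6

Assign D = (0, 0), K = (1, 0), A = (0, 1) — the answer is frame-independent, so this choice is without loss of generality.
1. G is the centroid of triangle DKA ⇒ G = (1/3, 1/3)
2. M is the centroid of triangle DGK ⇒ M = (4/9, 1/9)
3. V is the midpoint of DM ⇒ V = (2/9, 1/18)
line VG meets KA at Y = (3/7, 4/7)
G = V + t·(Y−V) with t = 7/13, so VG:GY = 7/13:6/13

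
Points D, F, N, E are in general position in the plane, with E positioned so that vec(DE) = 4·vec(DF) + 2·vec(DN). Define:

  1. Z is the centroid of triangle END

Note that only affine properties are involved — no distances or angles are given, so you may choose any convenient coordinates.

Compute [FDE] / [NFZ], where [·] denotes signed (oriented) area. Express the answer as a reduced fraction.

[FDE]:[NFZ] = -3/2

Choose coordinates D = (0, 0), F = (1, 0), N = (0, 1), E = (4, 2).
1. Z is the centroid of triangle END ⇒ Z = (4/3, 1)
2·[FDE] = -2, 2·[NFZ] = 4/3
[FDE]:[NFZ] = -2:4/3 = -3/2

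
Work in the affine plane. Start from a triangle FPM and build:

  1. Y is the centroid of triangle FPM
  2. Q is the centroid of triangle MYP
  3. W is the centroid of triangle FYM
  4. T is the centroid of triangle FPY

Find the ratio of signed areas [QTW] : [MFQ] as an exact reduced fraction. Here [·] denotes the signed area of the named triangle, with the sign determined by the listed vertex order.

Work in coordinates with F = (0, 0), P = (1, 0), M = (0, 1).
1. Y is the centroid of triangle FPM ⇒ Y = (1/3, 1/3)
2. Q is the centroid of triangle MYP ⇒ Q = (4/9, 4/9)
3. W is the centroid of triangle FYM ⇒ W = (1/9, 4/9)
4. T is the centroid of triangle FPY ⇒ T = (4/9, 1/9)
2·[QTW] = -1/9, 2·[MFQ] = 4/9
[QTW]:[MFQ] = -1/9:4/9 = -1/4

[QTW]:[MFQ] = -1/4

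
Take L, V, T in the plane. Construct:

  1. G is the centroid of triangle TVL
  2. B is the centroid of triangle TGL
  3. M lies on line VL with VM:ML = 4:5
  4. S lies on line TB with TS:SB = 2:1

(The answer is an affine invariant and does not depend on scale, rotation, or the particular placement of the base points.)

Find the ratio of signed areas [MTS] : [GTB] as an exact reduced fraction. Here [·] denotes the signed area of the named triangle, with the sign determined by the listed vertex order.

Assign L = (0, 0), V = (1, 0), T = (0, 1) — the answer is frame-independent, so this choice is without loss of generality.
1. G is the centroid of triangle TVL ⇒ G = (1/3, 1/3)
2. B is the centroid of triangle TGL ⇒ B = (1/9, 4/9)
3. M lies on line VL with VM:ML = 4:5 ⇒ M = (5/9, 0)
4. S lies on line TB with TS:SB = 2:1 ⇒ S = (2/27, 17/27)
2·[MTS] = 32/243, 2·[GTB] = 1/9
[MTS]:[GTB] = 32/243:1/9 = 32/27

[MTS]:[GTB] = 32/27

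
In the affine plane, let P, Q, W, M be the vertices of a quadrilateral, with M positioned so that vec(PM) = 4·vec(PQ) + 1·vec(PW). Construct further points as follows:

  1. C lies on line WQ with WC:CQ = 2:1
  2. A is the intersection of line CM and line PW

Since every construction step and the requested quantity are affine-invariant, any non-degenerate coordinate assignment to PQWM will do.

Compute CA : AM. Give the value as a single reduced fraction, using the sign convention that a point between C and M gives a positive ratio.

CA:AM = -1/6

Work in coordinates with P = (0, 0), Q = (1, 0), W = (0, 1), M = (4, 1).
1. C lies on line WQ with WC:CQ = 2:1 ⇒ C = (2/3, 1/3)
2. A is the intersection of line CM and line PW ⇒ A = (0, 1/5)
A = C + t·(M−C) with t = -1/5, so CA:AM = t:(1−t) = -1/5:6/5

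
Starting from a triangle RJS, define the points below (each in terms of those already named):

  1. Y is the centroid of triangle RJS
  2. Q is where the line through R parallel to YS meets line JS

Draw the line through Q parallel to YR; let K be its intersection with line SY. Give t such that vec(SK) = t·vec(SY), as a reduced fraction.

t = -2

Work in coordinates with R = (0, 0), J = (1, 0), S = (0, 1).
1. Y is the centroid of triangle RJS ⇒ Y = (1/3, 1/3)
2. Q is where the line through R parallel to YS meets line JS ⇒ Q = (-1, 2)
through Q parallel to YR: direction (-1/3, -1/3); meets SY at K = (-2/3, 7/3)
K = S + t·(Y−S) with t = -2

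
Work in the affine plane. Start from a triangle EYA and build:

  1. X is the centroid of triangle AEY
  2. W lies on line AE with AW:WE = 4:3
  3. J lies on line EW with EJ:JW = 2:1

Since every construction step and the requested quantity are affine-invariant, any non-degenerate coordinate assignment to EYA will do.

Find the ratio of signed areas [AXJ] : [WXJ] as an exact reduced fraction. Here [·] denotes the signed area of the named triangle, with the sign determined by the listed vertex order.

[AXJ]:[WXJ] = 5

Assign E = (0, 0), Y = (1, 0), A = (0, 1) — the answer is frame-independent, so this choice is without loss of generality.
1. X is the centroid of triangle AEY ⇒ X = (1/3, 1/3)
2. W lies on line AE with AW:WE = 4:3 ⇒ W = (0, 3/7)
3. J lies on line EW with EJ:JW = 2:1 ⇒ J = (0, 2/7)
2·[AXJ] = -5/21, 2·[WXJ] = -1/21
[AXJ]:[WXJ] = -5/21:-1/21 = 5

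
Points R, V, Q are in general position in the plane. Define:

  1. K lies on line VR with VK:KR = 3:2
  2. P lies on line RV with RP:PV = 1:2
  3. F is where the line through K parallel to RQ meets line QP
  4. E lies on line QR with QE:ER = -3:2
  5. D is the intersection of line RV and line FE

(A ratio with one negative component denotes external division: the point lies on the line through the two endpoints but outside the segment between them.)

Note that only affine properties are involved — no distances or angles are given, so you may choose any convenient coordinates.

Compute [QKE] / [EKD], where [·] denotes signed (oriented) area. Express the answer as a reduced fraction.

[QKE]:[EKD] = 27/2

Assign R = (0, 0), V = (1, 0), Q = (0, 1) — the answer is frame-independent, so this choice is without loss of generality.
1. K lies on line VR with VK:KR = 3:2 ⇒ K = (2/5, 0)
2. P lies on line RV with RP:PV = 1:2 ⇒ P = (1/3, 0)
3. F is where the line through K parallel to RQ meets line QP ⇒ F = (2/5, -1/5)
4. E lies on line QR with QE:ER = -3:2 ⇒ E = (0, -2)
5. D is the intersection of line RV and line FE ⇒ D = (4/9, 0)
2·[QKE] = -6/5, 2·[EKD] = -4/45
[QKE]:[EKD] = -6/5:-4/45 = 27/2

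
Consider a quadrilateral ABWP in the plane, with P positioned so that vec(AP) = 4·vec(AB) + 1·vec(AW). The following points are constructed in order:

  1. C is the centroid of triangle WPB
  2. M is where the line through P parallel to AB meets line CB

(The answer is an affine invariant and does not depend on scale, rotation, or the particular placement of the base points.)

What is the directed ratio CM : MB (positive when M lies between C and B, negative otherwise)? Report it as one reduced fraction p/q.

CM:MB = -1/3

Assign A = (0, 0), B = (1, 0), W = (0, 1), P = (4, 1) — the answer is frame-independent, so this choice is without loss of generality.
1. C is the centroid of triangle WPB ⇒ C = (5/3, 2/3)
2. M is where the line through P parallel to AB meets line CB ⇒ M = (2, 1)
M = C + t·(B−C) with t = -1/2, so CM:MB = t:(1−t) = -1/2:3/2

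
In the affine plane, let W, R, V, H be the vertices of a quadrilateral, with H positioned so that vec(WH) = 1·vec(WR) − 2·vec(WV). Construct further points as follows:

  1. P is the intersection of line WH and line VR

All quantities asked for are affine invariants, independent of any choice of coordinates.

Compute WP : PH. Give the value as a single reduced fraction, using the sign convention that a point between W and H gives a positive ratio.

WP:PH = -1/2

Work in coordinates with W = (0, 0), R = (1, 0), V = (0, 1), H = (1, -2).
1. P is the intersection of line WH and line VR ⇒ P = (-1, 2)
P = W + t·(H−W) with t = -1, so WP:PH = t:(1−t) = -1:2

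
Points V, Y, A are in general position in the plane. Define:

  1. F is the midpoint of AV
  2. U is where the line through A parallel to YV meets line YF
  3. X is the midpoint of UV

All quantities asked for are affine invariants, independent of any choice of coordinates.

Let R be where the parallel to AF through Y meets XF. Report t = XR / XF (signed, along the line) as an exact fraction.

t = 3

Set V = (0, 0), Y = (1, 0), A = (0, 1); any affine frame gives the same invariant.
1. F is the midpoint of AV ⇒ F = (0, 1/2)
2. U is where the line through A parallel to YV meets line YF ⇒ U = (-1, 1)
3. X is the midpoint of UV ⇒ X = (-1/2, 1/2)
through Y parallel to AF: direction (0, -1/2); meets XF at R = (1, 1/2)
R = X + t·(F−X) with t = 3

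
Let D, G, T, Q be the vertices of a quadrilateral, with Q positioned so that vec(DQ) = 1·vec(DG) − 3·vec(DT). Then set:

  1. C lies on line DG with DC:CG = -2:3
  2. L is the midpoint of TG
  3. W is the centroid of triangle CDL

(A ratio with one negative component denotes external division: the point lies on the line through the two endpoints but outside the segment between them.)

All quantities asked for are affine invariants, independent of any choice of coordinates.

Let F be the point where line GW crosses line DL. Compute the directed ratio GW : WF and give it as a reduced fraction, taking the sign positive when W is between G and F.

Work in coordinates with D = (0, 0), G = (1, 0), T = (0, 1), Q = (1, -3).
1. C lies on line DG with DC:CG = -2:3 ⇒ C = (-2, 0)
2. L is the midpoint of TG ⇒ L = (1/2, 1/2)
3. W is the centroid of triangle CDL ⇒ W = (-1/2, 1/6)
line GW meets DL at F = (1/10, 1/10)
W = G + t·(F−G) with t = 5/3, so GW:WF = 5/3:-2/3

GW:WF = -5/2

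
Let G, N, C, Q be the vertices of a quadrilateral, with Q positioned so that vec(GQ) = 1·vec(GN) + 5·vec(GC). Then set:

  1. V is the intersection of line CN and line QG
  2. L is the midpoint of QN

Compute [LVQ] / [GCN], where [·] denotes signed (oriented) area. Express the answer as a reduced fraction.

Work in coordinates with G = (0, 0), N = (1, 0), C = (0, 1), Q = (1, 5).
1. V is the intersection of line CN and line QG ⇒ V = (1/6, 5/6)
2. L is the midpoint of QN ⇒ L = (1, 5/2)
2·[LVQ] = -25/12, 2·[GCN] = -1
[LVQ]:[GCN] = -25/12:-1 = 25/12

[LVQ]:[GCN] = 25/12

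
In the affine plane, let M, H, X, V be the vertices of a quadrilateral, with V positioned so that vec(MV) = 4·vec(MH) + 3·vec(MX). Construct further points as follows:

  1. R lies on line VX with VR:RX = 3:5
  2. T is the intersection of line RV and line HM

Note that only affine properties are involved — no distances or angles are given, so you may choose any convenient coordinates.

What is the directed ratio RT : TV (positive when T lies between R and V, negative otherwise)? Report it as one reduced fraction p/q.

RT:TV = -3/4

Set M = (0, 0), H = (1, 0), X = (0, 1), V = (4, 3); any affine frame gives the same invariant.
1. R lies on line VX with VR:RX = 3:5 ⇒ R = (5/2, 9/4)
2. T is the intersection of line RV and line HM ⇒ T = (-2, 0)
T = R + t·(V−R) with t = -3, so RT:TV = t:(1−t) = -3:4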